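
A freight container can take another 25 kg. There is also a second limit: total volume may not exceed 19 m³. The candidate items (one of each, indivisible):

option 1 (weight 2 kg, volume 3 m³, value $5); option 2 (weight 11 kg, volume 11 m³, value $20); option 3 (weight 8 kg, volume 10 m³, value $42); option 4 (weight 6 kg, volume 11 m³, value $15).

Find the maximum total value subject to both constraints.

$47

Feasible sets respecting both limits:
- option 1+option 3: weight 10, volume 13, value 47
- option 3: weight 8, volume 10, value 42
- option 1+option 2: weight 13, volume 14, value 25
- option 2: weight 11, volume 11, value 20
Best: $47.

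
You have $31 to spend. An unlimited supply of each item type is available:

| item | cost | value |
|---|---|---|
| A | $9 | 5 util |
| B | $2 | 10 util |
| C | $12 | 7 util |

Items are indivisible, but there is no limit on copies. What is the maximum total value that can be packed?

Best value-per-unit is B at 10/2, and filling with it alone uses cost 15×2=30. No mix of the others beats 15×10 = 150.

150 util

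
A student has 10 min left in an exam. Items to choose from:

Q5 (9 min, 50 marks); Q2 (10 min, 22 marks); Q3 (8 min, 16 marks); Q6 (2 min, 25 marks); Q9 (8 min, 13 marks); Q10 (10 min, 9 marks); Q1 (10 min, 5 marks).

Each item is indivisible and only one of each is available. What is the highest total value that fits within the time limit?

50 marks

Check high-value combinations within 10 min:
- Q5: time 9, value 50
- Q3+Q6: time 8+2=10, value 16+25=41
- Q6+Q9: time 2+8=10, value 25+13=38
Best: 50 marks.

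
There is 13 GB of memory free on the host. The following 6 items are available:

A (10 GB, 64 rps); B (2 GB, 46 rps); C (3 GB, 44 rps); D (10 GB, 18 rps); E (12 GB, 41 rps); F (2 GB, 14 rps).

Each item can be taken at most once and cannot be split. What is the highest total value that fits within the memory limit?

110 rps

Check high-value combinations within 13 GB:
- A+B: memory 10+2=12, value 64+46=110
- A+C: memory 10+3=13, value 64+44=108
- B+C+F: memory 2+3+2=7, value 46+44+14=104
Best: 110 rps.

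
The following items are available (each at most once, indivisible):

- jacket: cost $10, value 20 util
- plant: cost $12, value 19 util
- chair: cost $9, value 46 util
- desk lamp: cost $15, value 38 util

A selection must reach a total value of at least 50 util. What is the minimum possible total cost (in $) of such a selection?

19

Subsets with value ≥ 50, sorted by total cost:
- jacket+chair: cost 19, value 66
- plant+chair: cost 21, value 65
Minimum cost: 19 $.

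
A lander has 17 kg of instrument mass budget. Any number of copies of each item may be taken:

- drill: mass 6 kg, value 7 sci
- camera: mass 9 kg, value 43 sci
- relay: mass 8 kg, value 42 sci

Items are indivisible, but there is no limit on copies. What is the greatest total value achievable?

Best value-per-unit is relay at 42/8; filling with it alone gives 2×42 = 84.
Optimal mix: 1×camera + 1×relay → mass 17, value 85.

85 sci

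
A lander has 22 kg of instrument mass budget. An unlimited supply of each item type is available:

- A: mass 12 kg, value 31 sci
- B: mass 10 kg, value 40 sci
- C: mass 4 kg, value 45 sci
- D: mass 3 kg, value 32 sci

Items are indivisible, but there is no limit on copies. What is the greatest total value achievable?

Best value-per-unit is C at 45/4; filling with it alone gives 5×45 = 225.
Optimal mix: 4×C + 2×D → mass 22, value 244.

244 sci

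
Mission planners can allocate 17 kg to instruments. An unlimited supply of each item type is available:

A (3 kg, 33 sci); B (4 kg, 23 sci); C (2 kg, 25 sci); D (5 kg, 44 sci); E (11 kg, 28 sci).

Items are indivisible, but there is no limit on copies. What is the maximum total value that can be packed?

Best value-per-unit is C at 25/2; filling with it alone gives 8×25 = 200.
Optimal mix: 1×A + 7×C → mass 17, value 208.

208 sci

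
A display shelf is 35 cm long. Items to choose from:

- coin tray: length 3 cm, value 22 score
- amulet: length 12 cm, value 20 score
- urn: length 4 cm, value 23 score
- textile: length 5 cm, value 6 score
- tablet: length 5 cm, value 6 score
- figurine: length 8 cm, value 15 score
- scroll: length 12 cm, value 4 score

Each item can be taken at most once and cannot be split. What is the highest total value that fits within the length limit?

86 score

This is a 0/1 knapsack; check combinations near the capacity.
- coin tray+amulet+urn+textile+figurine: length 3+12+4+5+8=32, value 22+20+23+6+15=86
- coin tray+amulet+urn+tablet+figurine: length 3+12+4+5+8=32, value 22+20+23+6+15=86
- coin tray+amulet+urn+figurine: length 3+12+4+8=27, value 22+20+23+15=80
- coin tray+amulet+urn+textile+tablet: length 3+12+4+5+5=29, value 22+20+23+6+6=77
- coin tray+urn+textile+tablet+figurine: length 3+4+5+5+8=25, value 22+23+6+6+15=72
Best: 86 score.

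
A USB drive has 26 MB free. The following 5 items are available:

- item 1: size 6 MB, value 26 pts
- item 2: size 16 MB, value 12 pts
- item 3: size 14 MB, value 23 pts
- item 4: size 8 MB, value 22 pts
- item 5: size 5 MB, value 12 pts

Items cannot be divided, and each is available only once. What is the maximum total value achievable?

61 pts

Check high-value combinations within 26 MB:
- item 1+item 3+item 5: size 6+14+5=25, value 26+23+12=61
- item 1+item 4+item 5: size 6+8+5=19, value 26+22+12=60
- item 1+item 3: size 6+14=20, value 26+23=49
- item 1+item 4: size 6+8=14, value 26+22=48
Best: 61 pts.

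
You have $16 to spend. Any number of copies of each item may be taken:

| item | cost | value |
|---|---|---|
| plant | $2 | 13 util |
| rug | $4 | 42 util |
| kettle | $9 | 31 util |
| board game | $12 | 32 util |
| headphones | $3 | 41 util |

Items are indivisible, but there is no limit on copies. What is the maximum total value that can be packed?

Best value-per-unit is headphones at 41/3; filling with it alone gives 5×41 = 205.
Optimal mix: 1×rug + 4×headphones → cost 16, value 206.

206 util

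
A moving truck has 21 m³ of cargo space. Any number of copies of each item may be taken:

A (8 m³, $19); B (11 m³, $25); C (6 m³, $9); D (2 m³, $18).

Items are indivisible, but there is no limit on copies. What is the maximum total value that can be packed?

Best value-per-unit is D at 18/2, and filling with it alone uses volume 10×2=20. No mix of the others beats 10×18 = 180.

$180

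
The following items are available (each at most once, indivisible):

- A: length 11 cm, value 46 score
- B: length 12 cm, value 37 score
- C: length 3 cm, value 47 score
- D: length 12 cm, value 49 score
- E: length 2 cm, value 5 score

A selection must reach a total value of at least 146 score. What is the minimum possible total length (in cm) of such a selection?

Subsets with value ≥ 146, sorted by total length:
- A+C+D+E: length 28, value 147
- A+B+C+D: length 38, value 179
- A+B+C+D+E: length 40, value 184
Minimum length: 28 cm.

28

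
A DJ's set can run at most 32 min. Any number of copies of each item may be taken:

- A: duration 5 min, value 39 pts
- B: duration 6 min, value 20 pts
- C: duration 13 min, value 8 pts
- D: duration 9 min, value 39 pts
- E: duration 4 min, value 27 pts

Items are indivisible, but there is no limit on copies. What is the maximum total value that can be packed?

237 pts

Best value-per-unit is A at 39/5; filling with it alone gives 6×39 = 234.
Optimal mix: 4×A + 3×E → duration 32, value 237.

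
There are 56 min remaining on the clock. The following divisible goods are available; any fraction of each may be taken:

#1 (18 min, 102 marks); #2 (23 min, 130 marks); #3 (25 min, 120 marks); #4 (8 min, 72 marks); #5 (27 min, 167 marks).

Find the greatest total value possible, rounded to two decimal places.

357.96

Take in order of value per unit:
- #4 (72/8 per unit): all 8 → value 72, running total 72.00
- #5 (167/27 per unit): all 27 → value 167, running total 239.00
- #1 (102/18 per unit): all 18 → value 102, running total 341.00
- #2 (130/23 per unit): 3 of 23 → value 3×130/23 = 16.9565, running total 357.96
Total 357.96.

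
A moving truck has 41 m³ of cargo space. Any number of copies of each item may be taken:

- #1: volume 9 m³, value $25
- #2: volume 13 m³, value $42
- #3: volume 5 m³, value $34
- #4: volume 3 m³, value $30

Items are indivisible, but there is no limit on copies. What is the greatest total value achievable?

Best value-per-unit is #4 at 30/3; filling with it alone gives 13×30 = 390.
Optimal mix: 1×#3 + 12×#4 → volume 41, value 394.

$394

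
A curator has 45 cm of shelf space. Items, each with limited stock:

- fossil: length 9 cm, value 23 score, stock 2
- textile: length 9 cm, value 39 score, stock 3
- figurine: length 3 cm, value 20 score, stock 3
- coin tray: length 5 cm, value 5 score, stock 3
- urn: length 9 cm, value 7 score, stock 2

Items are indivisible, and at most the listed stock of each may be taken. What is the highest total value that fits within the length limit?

Top feasible selections:
- 1×fossil + 3×textile + 3×figurine: length 45, value 200
- 3×textile + 3×figurine + 1×urn: length 45, value 184
Best: 200 score.

200 score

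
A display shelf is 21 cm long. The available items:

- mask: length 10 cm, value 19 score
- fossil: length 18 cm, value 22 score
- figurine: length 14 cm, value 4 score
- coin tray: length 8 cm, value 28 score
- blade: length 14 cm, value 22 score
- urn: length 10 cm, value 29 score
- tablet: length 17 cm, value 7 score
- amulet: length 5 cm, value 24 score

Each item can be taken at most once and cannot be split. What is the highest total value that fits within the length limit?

Check high-value combinations within 21 cm:
- coin tray+urn: length 8+10=18, value 28+29=57
- urn+amulet: length 10+5=15, value 29+24=53
- coin tray+amulet: length 8+5=13, value 28+24=52
- mask+urn: length 10+10=20, value 19+29=48
- mask+coin tray: length 10+8=18, value 19+28=47
Best: 57 score.

57 score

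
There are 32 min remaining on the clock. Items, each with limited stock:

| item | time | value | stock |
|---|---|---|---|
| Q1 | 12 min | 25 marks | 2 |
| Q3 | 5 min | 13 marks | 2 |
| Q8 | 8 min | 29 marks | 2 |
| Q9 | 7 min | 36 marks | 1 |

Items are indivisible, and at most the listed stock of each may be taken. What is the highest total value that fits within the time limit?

Top feasible selections:
- 1×Q3 + 2×Q8 + 1×Q9: time 28, value 107
- 1×Q1 + 1×Q3 + 1×Q8 + 1×Q9: time 32, value 103
- 2×Q8 + 1×Q9: time 23, value 94
- 2×Q3 + 1×Q8 + 1×Q9: time 25, value 91
Best: 107 marks.

107 marks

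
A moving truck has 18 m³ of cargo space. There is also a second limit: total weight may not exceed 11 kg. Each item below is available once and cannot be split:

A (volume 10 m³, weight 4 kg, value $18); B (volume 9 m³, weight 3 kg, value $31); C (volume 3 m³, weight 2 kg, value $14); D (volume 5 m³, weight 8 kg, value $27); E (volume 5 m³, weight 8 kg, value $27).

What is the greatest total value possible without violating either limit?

Feasible sets respecting both limits:
- B+D: volume 14, weight 11, value 58
- B+E: volume 14, weight 11, value 58
- B+C: volume 12, weight 5, value 45
Best: $58.

$58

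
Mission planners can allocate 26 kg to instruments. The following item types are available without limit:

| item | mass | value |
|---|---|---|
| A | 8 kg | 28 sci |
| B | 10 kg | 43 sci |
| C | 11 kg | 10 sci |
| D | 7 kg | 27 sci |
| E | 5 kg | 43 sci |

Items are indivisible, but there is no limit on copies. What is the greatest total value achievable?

215 sci

Best value-per-unit is E at 43/5, and filling with it alone uses mass 5×5=25. No mix of the others beats 5×43 = 215.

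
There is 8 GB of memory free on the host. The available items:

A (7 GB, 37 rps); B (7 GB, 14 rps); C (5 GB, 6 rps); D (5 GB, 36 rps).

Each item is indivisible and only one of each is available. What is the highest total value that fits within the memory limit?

This is a 0/1 knapsack; check combinations near the capacity.
- A: memory 7, value 37
- D: memory 5, value 36
- B: memory 7, value 14
- C: memory 5, value 6
Best: 37 rps.

37 rps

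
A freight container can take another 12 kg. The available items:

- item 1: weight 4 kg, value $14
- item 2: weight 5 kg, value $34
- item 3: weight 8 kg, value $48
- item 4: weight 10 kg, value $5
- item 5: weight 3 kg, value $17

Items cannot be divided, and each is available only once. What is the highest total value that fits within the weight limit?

Check high-value combinations within 12 kg:
- item 3+item 5: weight 8+3=11, value 48+17=65
- item 1+item 2+item 5: weight 4+5+3=12, value 14+34+17=65
- item 1+item 3: weight 4+8=12, value 14+48=62
Best: $65.

$65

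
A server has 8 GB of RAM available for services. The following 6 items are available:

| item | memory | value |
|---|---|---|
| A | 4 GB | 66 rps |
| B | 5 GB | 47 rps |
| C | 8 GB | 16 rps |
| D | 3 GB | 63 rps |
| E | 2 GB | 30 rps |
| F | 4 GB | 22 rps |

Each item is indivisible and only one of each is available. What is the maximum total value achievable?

129 rps

Check high-value combinations within 8 GB:
- A+D: memory 4+3=7, value 66+63=129
- B+D: memory 5+3=8, value 47+63=110
- A+E: memory 4+2=6, value 66+30=96
- D+E: memory 3+2=5, value 63+30=93
Best: 129 rps.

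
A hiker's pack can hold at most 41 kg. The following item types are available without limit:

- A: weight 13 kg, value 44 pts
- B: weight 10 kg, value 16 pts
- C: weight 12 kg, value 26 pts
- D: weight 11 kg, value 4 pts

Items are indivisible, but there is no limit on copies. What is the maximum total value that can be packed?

Best value-per-unit is A at 44/13, and filling with it alone uses weight 3×13=39. No mix of the others beats 3×44 = 132.

132 pts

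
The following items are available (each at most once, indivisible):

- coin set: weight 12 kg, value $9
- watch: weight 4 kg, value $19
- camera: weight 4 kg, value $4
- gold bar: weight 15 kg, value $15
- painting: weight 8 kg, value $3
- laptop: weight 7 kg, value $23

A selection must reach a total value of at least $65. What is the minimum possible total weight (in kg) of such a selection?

38

Subsets with value ≥ 65, sorted by total weight:
- coin set+watch+gold bar+laptop: weight 38, value 66
- coin set+watch+camera+gold bar+laptop: weight 42, value 70
- coin set+watch+gold bar+painting+laptop: weight 46, value 69
Minimum weight: 38 kg.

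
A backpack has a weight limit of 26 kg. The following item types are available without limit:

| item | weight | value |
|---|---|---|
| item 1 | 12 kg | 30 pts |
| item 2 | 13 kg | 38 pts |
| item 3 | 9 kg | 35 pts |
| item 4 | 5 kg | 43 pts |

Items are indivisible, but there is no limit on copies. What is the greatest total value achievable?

215 pts

Best value-per-unit is item 4 at 43/5, and filling with it alone uses weight 5×5=25. No mix of the others beats 5×43 = 215.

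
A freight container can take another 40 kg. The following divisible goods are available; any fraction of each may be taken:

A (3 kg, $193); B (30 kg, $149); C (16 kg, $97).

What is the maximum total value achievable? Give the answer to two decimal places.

Take in order of value per unit:
- A (193/3 per unit): all 3 → value 193, running total 193.00
- C (97/16 per unit): all 16 → value 97, running total 290.00
- B (149/30 per unit): 21 of 30 → value 21×149/30 = 104.3000, running total 394.30
Total 394.30.

394.30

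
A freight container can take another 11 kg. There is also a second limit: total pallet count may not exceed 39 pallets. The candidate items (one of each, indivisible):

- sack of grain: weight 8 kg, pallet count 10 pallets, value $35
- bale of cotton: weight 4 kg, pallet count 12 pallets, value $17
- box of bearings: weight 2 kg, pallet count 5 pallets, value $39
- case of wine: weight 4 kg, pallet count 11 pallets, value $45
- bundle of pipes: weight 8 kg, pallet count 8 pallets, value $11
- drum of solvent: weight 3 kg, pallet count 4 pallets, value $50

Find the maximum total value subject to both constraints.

Feasible sets respecting both limits:
- box of bearings+case of wine+drum of solvent: weight 9, pallet count 20, value 134
- bale of cotton+case of wine+drum of solvent: weight 11, pallet count 27, value 112
- bale of cotton+box of bearings+drum of solvent: weight 9, pallet count 21, value 106
Best: $134.

$134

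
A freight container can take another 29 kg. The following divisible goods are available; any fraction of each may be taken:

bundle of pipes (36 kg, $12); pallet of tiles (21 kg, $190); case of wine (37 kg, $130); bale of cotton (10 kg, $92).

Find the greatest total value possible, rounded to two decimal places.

Take in order of value per unit:
- bale of cotton (92/10 per unit): all 10 → value 92, running total 92.00
- pallet of tiles (190/21 per unit): 19 of 21 → value 19×190/21 = 171.9048, running total 263.90
Total 263.90.

263.90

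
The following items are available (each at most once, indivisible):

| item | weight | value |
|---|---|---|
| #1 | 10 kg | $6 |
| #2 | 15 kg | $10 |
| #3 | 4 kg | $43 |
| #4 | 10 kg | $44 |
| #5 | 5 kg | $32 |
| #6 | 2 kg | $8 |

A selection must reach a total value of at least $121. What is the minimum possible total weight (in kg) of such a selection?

Subsets with value ≥ 121, sorted by total weight:
- #3+#4+#5+#6: weight 21, value 127
- #1+#3+#4+#5: weight 29, value 125
Minimum weight: 21 kg.

21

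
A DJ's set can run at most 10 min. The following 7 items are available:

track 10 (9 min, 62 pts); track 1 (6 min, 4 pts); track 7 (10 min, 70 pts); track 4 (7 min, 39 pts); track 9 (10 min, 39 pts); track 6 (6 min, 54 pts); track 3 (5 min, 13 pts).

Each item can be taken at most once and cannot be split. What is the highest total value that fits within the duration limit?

70 pts

Check high-value combinations within 10 min:
- track 7: duration 10, value 70
- track 10: duration 9, value 62
- track 6: duration 6, value 54
- track 4: duration 7, value 39
- track 9: duration 10, value 39
Best: 70 pts.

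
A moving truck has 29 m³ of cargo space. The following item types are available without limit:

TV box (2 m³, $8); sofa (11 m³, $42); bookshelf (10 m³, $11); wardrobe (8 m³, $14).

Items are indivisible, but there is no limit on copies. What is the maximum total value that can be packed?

Best value-per-unit is TV box at 8/2; filling with it alone gives 14×8 = 112.
Optimal mix: 9×TV box + 1×sofa → volume 29, value 114.

$114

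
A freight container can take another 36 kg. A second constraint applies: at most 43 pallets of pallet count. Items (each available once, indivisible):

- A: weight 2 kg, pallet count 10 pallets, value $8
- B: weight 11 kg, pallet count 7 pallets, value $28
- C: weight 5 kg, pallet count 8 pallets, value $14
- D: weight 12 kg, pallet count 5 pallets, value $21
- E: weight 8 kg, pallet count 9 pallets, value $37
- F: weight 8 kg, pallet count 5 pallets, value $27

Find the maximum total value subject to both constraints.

Feasible sets respecting both limits:
- A+B+C+E+F: weight 34, pallet count 39, value 114
- A+C+D+E+F: weight 35, pallet count 37, value 107
- B+C+E+F: weight 32, pallet count 29, value 106
- B+C+D+E: weight 36, pallet count 29, value 100
Best: $114.

$114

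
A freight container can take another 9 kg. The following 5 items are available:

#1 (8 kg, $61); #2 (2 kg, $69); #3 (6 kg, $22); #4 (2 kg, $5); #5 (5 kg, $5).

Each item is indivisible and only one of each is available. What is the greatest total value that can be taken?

$91

Check high-value combinations within 9 kg:
- #2+#3: weight 2+6=8, value 69+22=91
- #2+#4+#5: weight 2+2+5=9, value 69+5+5=79
- #2+#4: weight 2+2=4, value 69+5=74
Best: $91.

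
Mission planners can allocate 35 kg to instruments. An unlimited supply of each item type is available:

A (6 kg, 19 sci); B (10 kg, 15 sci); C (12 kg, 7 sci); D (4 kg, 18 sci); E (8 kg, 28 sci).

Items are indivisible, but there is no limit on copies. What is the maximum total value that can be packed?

Best value-per-unit is D at 18/4; filling with it alone gives 8×18 = 144.
Optimal mix: 1×A + 7×D → mass 34, value 145.

145 sci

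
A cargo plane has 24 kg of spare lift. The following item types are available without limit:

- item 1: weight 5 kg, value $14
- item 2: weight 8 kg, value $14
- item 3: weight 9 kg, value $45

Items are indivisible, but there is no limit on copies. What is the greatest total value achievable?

$104

Best value-per-unit is item 3 at 45/9; filling with it alone gives 2×45 = 90.
Optimal mix: 1×item 1 + 2×item 3 → weight 23, value 104.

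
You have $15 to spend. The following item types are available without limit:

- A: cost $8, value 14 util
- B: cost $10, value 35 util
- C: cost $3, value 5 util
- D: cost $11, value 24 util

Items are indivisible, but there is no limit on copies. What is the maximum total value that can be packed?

40 util

Best value-per-unit is B at 35/10; filling with it alone gives 1×35 = 35.
Optimal mix: 1×B + 1×C → cost 13, value 40.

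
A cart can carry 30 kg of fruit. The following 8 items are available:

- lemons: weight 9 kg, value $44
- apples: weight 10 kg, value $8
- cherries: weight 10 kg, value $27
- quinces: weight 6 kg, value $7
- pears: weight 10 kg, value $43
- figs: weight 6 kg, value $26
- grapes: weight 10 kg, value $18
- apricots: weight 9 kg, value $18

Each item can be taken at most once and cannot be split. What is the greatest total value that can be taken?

$114

Check high-value combinations within 30 kg:
- lemons+cherries+pears: weight 9+10+10=29, value 44+27+43=114
- lemons+pears+figs: weight 9+10+6=25, value 44+43+26=113
- lemons+pears+apricots: weight 9+10+9=28, value 44+43+18=105
- lemons+pears+grapes: weight 9+10+10=29, value 44+43+18=105
- lemons+cherries+figs: weight 9+10+6=25, value 44+27+26=97
Best: $114.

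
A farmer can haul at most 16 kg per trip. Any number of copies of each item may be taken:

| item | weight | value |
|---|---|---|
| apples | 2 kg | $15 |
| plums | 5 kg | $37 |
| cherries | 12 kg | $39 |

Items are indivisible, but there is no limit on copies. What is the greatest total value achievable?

Best value-per-unit is apples at 15/2, and filling with it alone uses weight 8×2=16. No mix of the others beats 8×15 = 120.

$120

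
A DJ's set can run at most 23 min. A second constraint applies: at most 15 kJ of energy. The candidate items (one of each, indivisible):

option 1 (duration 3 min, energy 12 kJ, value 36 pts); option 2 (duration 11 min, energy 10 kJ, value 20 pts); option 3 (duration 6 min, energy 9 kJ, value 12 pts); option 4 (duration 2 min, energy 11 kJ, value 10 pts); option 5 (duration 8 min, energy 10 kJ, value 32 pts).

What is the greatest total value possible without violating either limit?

Feasible sets respecting both limits:
- option 1: duration 3, energy 12, value 36
- option 5: duration 8, energy 10, value 32
- option 2: duration 11, energy 10, value 20
Best: 36 pts.

36 pts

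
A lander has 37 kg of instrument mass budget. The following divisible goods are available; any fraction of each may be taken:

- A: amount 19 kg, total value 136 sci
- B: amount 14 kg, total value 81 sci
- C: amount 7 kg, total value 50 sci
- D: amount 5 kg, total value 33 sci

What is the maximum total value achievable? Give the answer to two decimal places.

253.71

Take in order of value per unit:
- A (136/19 per unit): all 19 → value 136, running total 136.00
- C (50/7 per unit): all 7 → value 50, running total 186.00
- D (33/5 per unit): all 5 → value 33, running total 219.00
- B (81/14 per unit): 6 of 14 → value 6×81/14 = 34.7143, running total 253.71
Total 253.71.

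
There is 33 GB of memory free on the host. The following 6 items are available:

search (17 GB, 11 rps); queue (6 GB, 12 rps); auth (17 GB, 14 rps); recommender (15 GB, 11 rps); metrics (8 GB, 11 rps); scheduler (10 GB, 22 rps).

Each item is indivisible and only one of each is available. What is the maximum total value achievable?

Check high-value combinations within 33 GB:
- queue+auth+scheduler: memory 6+17+10=33, value 12+14+22=48
- queue+metrics+scheduler: memory 6+8+10=24, value 12+11+22=45
- queue+recommender+scheduler: memory 6+15+10=31, value 12+11+22=45
Best: 48 rps.

48 rps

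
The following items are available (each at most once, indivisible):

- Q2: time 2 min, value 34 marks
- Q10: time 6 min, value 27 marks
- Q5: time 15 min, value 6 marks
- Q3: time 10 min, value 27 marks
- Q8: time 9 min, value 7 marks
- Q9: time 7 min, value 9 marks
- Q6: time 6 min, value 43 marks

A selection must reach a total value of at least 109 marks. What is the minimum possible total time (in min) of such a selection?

21

Subsets with value ≥ 109, sorted by total time:
- Q2+Q10+Q9+Q6: time 21, value 113
- Q2+Q10+Q8+Q6: time 23, value 111
- Q2+Q10+Q3+Q6: time 24, value 131
Minimum time: 21 min.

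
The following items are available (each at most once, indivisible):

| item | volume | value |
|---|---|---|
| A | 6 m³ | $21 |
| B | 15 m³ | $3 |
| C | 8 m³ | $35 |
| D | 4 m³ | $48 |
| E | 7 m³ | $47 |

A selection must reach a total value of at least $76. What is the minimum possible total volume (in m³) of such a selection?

Subsets with value ≥ 76, sorted by total volume:
- D+E: volume 11, value 95
- C+D: volume 12, value 83
- C+E: volume 15, value 82
Minimum volume: 11 m³.

11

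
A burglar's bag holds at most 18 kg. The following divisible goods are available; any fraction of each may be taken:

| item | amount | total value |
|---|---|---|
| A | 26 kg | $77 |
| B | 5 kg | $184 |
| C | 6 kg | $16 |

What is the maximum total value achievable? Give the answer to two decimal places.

Take in order of value per unit:
- B (184/5 per unit): all 5 → value 184, running total 184.00
- A (77/26 per unit): 13 of 26 → value 13×77/26 = 38.5000, running total 222.50
Total 222.50.

222.50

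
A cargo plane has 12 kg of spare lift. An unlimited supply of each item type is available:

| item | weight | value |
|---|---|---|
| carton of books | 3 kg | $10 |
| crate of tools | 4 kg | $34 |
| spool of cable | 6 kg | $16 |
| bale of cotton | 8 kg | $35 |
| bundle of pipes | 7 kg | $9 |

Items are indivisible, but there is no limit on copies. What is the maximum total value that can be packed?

$102

Best value-per-unit is crate of tools at 34/4, and filling with it alone uses weight 3×4=12. No mix of the others beats 3×34 = 102.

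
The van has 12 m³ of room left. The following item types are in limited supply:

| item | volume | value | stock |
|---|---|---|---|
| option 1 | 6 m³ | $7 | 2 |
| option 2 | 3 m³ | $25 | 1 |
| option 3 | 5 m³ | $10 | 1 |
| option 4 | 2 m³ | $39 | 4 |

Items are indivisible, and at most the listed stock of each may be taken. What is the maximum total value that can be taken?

Best selections within volume 12 and stock limits:
- 1×option 2 + 4×option 4: volume 11, value 181
- 4×option 4: volume 8, value 156
- 1×option 2 + 3×option 4: volume 9, value 142
Best: $181.

$181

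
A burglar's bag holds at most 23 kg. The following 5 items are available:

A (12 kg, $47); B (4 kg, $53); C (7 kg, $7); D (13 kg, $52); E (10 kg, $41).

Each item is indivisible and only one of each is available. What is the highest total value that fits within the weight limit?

Check high-value combinations within 23 kg:
- A+B+C: weight 12+4+7=23, value 47+53+7=107
- B+D: weight 4+13=17, value 53+52=105
- B+C+E: weight 4+7+10=21, value 53+7+41=101
- A+B: weight 12+4=16, value 47+53=100
- B+E: weight 4+10=14, value 53+41=94
Best: $107.

$107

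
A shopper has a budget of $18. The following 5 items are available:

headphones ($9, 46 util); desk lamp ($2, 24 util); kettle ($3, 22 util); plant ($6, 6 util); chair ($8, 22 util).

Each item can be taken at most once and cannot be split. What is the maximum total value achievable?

92 util

Check high-value combinations within $18:
- headphones+desk lamp+kettle: cost 9+2+3=14, value 46+24+22=92
- headphones+desk lamp+plant: cost 9+2+6=17, value 46+24+6=76
- headphones+kettle+plant: cost 9+3+6=18, value 46+22+6=74
Best: 92 util.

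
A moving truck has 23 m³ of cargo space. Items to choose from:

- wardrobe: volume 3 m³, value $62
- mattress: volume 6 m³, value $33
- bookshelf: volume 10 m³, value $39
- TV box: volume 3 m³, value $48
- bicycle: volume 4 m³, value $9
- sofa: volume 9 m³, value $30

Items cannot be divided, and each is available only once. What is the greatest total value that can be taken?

$182

Check high-value combinations within 23 m³:
- wardrobe+mattress+bookshelf+TV box: volume 3+6+10+3=22, value 62+33+39+48=182
- wardrobe+mattress+TV box+sofa: volume 3+6+3+9=21, value 62+33+48+30=173
- wardrobe+bookshelf+TV box+bicycle: volume 3+10+3+4=20, value 62+39+48+9=158
- wardrobe+mattress+TV box+bicycle: volume 3+6+3+4=16, value 62+33+48+9=152
Best: $182.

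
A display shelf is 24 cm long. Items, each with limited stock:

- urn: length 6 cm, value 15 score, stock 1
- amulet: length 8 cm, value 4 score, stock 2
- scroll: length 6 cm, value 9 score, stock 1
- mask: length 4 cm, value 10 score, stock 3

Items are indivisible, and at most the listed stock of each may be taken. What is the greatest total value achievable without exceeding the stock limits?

54 score

Top feasible selections:
- 1×urn + 1×scroll + 3×mask: length 24, value 54
- 1×urn + 3×mask: length 18, value 45
- 1×urn + 1×scroll + 2×mask: length 20, value 44
Best: 54 score.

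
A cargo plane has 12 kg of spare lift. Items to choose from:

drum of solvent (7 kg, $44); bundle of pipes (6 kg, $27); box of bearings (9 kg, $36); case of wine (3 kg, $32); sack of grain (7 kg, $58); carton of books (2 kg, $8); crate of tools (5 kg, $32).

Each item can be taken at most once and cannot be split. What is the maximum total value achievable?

Check high-value combinations within 12 kg:
- case of wine+sack of grain+carton of books: weight 3+7+2=12, value 32+58+8=98
- case of wine+sack of grain: weight 3+7=10, value 32+58=90
- sack of grain+crate of tools: weight 7+5=12, value 58+32=90
- drum of solvent+case of wine+carton of books: weight 7+3+2=12, value 44+32+8=84
- drum of solvent+case of wine: weight 7+3=10, value 44+32=76
Best: $98.

$98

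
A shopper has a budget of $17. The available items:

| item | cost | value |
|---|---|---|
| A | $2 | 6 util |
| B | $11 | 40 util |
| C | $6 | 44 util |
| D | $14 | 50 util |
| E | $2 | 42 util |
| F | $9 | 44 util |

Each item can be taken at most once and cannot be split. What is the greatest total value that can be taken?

This is a 0/1 knapsack; check combinations near the capacity.
- C+E+F: cost 6+2+9=17, value 44+42+44=130
- A+C+F: cost 2+6+9=17, value 6+44+44=94
- A+C+E: cost 2+6+2=10, value 6+44+42=92
Best: 130 util.

130 util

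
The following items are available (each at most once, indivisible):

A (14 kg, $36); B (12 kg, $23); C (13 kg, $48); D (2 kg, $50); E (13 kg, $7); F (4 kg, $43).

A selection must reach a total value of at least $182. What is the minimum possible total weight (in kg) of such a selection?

Subsets with value ≥ 182, sorted by total weight:
- A+B+C+D+F: weight 45, value 200
- A+C+D+E+F: weight 46, value 184
Minimum weight: 45 kg.

45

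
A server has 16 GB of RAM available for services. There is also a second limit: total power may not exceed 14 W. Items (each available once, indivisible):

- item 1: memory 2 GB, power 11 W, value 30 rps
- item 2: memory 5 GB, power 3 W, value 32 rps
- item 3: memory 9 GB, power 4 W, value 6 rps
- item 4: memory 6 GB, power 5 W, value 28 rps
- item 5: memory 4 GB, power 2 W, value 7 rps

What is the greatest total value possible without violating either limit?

67 rps

Feasible sets respecting both limits:
- item 2+item 4+item 5: memory 15, power 10, value 67
- item 1+item 2: memory 7, power 14, value 62
- item 2+item 4: memory 11, power 8, value 60
Best: 67 rps.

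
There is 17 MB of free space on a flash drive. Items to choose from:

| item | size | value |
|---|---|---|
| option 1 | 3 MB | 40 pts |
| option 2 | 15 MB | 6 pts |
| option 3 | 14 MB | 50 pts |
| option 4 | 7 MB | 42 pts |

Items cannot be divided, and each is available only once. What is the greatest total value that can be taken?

90 pts

Check high-value combinations within 17 MB:
- option 1+option 3: size 3+14=17, value 40+50=90
- option 1+option 4: size 3+7=10, value 40+42=82
- option 3: size 14, value 50
- option 4: size 7, value 42
- option 1: size 3, value 40
Best: 90 pts.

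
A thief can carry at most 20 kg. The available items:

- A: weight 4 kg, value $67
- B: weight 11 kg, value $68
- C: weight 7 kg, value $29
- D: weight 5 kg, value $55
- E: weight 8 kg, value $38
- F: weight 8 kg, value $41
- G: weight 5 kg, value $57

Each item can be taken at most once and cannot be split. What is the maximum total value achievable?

This is a 0/1 knapsack; check combinations near the capacity.
- A+B+G: weight 4+11+5=20, value 67+68+57=192
- A+B+D: weight 4+11+5=20, value 67+68+55=190
- A+D+G: weight 4+5+5=14, value 67+55+57=179
- A+F+G: weight 4+8+5=17, value 67+41+57=165
Best: $192.

$192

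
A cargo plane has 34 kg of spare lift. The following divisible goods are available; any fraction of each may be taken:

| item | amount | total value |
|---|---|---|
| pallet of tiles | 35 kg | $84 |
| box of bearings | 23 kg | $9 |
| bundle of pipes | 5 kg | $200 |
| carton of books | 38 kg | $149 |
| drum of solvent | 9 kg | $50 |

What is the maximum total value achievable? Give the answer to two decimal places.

Take in order of value per unit:
- bundle of pipes (200/5 per unit): all 5 → value 200, running total 200.00
- drum of solvent (50/9 per unit): all 9 → value 50, running total 250.00
- carton of books (149/38 per unit): 20 of 38 → value 20×149/38 = 78.4211, running total 328.42
Total 328.42.

328.42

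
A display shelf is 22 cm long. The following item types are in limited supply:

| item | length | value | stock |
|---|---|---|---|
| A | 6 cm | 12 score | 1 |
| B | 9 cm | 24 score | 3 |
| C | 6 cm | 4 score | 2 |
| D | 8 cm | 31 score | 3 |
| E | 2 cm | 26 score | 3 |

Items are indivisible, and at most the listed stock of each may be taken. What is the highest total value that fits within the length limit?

140 score

Top feasible selections:
- 2×D + 3×E: length 22, value 140
- 1×A + 1×D + 3×E: length 20, value 121
- 2×D + 2×E: length 20, value 114
- 1×A + 1×B + 3×E: length 21, value 114
Best: 140 score.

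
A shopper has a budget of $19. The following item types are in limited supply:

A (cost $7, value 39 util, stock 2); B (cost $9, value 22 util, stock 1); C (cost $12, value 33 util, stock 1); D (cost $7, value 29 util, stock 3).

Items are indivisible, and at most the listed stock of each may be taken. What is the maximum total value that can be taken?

78 util

Best selections within cost 19 and stock limits:
- 2×A: cost 14, value 78
- 1×A + 1×C: cost 19, value 72
- 1×A + 1×D: cost 14, value 68
- 1×C + 1×D: cost 19, value 62
Best: 78 util.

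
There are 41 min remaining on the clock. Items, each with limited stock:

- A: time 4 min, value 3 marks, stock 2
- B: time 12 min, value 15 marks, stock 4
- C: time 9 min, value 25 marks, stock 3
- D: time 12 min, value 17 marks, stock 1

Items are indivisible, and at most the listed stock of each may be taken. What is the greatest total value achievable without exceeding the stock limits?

Best selections within time 41 and stock limits:
- 3×C + 1×D: time 39, value 92
- 1×B + 3×C: time 39, value 90
Best: 92 marks.

92 marks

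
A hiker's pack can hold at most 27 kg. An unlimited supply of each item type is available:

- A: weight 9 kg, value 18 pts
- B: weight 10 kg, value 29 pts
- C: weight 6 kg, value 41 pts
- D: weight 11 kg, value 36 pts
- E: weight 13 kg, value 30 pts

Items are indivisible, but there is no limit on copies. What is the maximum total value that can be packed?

Best value-per-unit is C at 41/6, and filling with it alone uses weight 4×6=24. No mix of the others beats 4×41 = 164.

164 pts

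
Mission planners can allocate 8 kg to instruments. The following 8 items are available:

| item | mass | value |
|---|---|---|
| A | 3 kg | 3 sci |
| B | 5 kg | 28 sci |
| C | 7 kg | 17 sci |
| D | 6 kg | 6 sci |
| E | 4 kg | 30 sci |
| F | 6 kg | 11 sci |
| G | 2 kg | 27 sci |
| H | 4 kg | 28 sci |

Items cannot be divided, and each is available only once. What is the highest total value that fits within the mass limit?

Check high-value combinations within 8 kg:
- E+H: mass 4+4=8, value 30+28=58
- E+G: mass 4+2=6, value 30+27=57
- G+H: mass 2+4=6, value 27+28=55
- B+G: mass 5+2=7, value 28+27=55
- F+G: mass 6+2=8, value 11+27=38
Best: 58 sci.

58 sci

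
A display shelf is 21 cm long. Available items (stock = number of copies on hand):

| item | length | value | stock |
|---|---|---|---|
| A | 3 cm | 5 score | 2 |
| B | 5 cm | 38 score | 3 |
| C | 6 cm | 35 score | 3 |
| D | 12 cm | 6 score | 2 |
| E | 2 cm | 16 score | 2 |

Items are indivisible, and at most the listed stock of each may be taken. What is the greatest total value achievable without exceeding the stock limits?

149 score

Best selections within length 21 and stock limits:
- 3×B + 1×C: length 21, value 149
- 3×B + 2×E: length 19, value 146
Best: 149 score.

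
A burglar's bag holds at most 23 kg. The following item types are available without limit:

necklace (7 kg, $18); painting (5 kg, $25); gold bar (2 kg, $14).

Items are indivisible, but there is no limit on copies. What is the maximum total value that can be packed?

Best value-per-unit is gold bar at 14/2, and filling with it alone uses weight 11×2=22. No mix of the others beats 11×14 = 154.

$154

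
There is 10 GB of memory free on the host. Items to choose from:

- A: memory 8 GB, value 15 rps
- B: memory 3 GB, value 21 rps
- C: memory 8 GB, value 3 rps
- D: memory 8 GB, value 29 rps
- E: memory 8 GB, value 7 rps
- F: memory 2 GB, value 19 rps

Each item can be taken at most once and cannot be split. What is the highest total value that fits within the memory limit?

Check high-value combinations within 10 GB:
- D+F: memory 8+2=10, value 29+19=48
- B+F: memory 3+2=5, value 21+19=40
- A+F: memory 8+2=10, value 15+19=34
Best: 48 rps.

48 rps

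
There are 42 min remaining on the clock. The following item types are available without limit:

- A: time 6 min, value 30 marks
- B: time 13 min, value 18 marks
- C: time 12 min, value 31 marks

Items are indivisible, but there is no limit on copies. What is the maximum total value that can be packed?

Best value-per-unit is A at 30/6, and filling with it alone uses time 7×6=42. No mix of the others beats 7×30 = 210.

210 marks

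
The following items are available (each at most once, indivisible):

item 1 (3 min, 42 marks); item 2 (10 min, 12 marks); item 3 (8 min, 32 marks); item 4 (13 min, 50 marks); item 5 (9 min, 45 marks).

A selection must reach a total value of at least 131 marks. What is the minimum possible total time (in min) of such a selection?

25

Subsets with value ≥ 131, sorted by total time:
- item 1+item 4+item 5: time 25, value 137
- item 1+item 2+item 3+item 5: time 30, value 131
- item 1+item 3+item 4+item 5: time 33, value 169
Minimum time: 25 min.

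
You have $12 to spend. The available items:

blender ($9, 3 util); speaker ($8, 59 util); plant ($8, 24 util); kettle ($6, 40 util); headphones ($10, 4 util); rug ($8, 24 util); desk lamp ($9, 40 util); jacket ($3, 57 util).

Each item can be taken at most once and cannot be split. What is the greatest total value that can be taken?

116 util

Check high-value combinations within $12:
- speaker+jacket: cost 8+3=11, value 59+57=116
- kettle+jacket: cost 6+3=9, value 40+57=97
- desk lamp+jacket: cost 9+3=12, value 40+57=97
- plant+jacket: cost 8+3=11, value 24+57=81
- rug+jacket: cost 8+3=11, value 24+57=81
Best: 116 util.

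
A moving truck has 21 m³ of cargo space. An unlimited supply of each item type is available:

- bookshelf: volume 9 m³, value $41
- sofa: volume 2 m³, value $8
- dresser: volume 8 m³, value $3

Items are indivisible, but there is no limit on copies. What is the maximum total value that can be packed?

Best value-per-unit is bookshelf at 41/9; filling with it alone gives 2×41 = 82.
Optimal mix: 2×bookshelf + 1×sofa → volume 20, value 90.

$90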